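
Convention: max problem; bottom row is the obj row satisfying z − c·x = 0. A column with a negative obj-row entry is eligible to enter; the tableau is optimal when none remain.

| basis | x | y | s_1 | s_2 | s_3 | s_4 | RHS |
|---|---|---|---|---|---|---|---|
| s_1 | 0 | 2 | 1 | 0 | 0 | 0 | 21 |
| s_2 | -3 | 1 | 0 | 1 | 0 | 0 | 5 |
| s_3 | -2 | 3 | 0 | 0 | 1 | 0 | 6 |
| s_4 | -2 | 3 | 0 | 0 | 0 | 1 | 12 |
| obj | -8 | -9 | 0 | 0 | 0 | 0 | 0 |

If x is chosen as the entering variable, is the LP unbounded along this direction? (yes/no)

yes

Every constraint-row entry in column x is ≤ 0, so increasing x is unbounded.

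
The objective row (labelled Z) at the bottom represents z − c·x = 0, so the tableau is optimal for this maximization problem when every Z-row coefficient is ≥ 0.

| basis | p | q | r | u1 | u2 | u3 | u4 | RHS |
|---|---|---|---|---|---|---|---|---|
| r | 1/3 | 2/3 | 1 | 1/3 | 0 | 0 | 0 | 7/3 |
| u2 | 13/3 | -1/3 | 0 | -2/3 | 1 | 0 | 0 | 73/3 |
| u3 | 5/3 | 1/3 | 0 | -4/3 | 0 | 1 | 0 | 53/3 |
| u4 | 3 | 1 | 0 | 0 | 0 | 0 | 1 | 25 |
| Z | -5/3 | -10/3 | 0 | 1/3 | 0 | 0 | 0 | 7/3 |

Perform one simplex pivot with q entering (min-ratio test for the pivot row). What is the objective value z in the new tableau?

Ratio test on column q — row 1: (7/3)/(2/3) = 7/2; row 2: entry -1/3 ≤ 0; row 3: (53/3)/(1/3) = 53; row 4: 25/1 = 25. Minimum is 7/2 at row 1 (r leaves); pivot element 2/3.
Pivot on row 1; the Z-row RHS becomes 7/3 − (-10/3)·(7/2) = 14.

14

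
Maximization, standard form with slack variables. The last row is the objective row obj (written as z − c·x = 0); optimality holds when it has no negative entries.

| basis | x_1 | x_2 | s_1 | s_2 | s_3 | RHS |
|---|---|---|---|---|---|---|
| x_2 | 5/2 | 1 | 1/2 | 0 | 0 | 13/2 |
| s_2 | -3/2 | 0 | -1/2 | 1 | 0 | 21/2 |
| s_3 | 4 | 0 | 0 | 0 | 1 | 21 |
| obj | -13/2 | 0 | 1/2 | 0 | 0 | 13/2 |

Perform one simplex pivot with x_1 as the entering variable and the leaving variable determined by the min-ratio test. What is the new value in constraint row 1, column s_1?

1/5

Ratio test on column x_1 — row 1: (13/2)/(5/2) = 13/5; row 2: entry -3/2 ≤ 0; row 3: 21/4 = 21/4. Minimum is 13/5 at row 1 (x_2 leaves); pivot element 5/2.
Divide row 1 by 5/2; eliminate column x_1 from the other rows.
In the new row 1, the s_1 entry is the old entry divided by the pivot: (1/2)/(5/2) = 1/5.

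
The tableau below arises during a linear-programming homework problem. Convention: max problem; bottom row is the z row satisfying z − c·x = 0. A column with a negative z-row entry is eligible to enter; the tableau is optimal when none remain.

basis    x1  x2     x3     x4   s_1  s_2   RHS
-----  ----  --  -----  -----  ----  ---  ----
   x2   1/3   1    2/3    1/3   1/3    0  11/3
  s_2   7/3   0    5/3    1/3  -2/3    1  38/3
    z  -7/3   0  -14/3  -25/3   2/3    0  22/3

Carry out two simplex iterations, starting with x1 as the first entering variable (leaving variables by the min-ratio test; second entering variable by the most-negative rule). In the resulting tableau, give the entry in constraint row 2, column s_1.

-1/2

Ratio test on column x1 — row 1: (11/3)/(1/3) = 11; row 2: (38/3)/(7/3) = 38/7. Minimum is 38/7 at row 2 (s_2 leaves); pivot element 7/3.
Divide row 2 by 7/3; eliminate column x1 from the other rows.
Second iteration: most negative z-row entry is -8 in column x4, so x4 enters.
Ratio test on column x4 — row 1: (13/7)/(2/7) = 13/2; row 2: (38/7)/(1/7) = 38. Minimum is 13/2 at row 1 (x2 leaves); pivot element 2/7.
Divide row 1 by 2/7; eliminate column x4 from the other rows.
After both pivots, the entry at constraint row 2, column s_1 is -1/2.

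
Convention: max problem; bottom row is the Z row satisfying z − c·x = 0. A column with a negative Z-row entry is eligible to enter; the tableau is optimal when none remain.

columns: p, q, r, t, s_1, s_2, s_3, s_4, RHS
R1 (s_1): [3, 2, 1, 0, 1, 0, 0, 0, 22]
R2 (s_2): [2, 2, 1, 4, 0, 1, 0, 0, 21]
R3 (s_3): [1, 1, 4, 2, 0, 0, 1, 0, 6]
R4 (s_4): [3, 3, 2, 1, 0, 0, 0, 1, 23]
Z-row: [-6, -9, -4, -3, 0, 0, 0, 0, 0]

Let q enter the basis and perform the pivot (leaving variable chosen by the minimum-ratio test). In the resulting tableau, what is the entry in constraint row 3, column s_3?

1

Ratio test on column q — row 1: 22/2 = 11; row 2: 21/2 = 21/2; row 3: 6/1 = 6; row 4: 23/3 = 23/3. Minimum is 6 at row 3 (s_3 leaves); pivot element 1.
Divide row 3 by 1; eliminate column q from the other rows.
In the new row 3, the s_3 entry is the old entry divided by the pivot: 1/1 = 1.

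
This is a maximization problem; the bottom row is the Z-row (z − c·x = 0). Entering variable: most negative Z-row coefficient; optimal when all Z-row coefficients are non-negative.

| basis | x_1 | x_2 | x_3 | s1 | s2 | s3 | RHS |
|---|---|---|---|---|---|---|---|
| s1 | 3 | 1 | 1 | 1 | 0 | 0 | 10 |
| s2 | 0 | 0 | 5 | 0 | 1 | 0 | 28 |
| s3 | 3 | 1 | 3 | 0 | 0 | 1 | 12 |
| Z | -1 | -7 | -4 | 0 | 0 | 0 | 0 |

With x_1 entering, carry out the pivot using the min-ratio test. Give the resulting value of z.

Ratio test on column x_1 — row 1: 10/3 = 10/3; row 2: entry 0 ≤ 0; row 3: 12/3 = 4. Minimum is 10/3 at row 1 (s1 leaves); pivot element 3.
Pivot on row 1; the Z-row RHS becomes 0 − (-1)·(10/3) = 10/3.

10/3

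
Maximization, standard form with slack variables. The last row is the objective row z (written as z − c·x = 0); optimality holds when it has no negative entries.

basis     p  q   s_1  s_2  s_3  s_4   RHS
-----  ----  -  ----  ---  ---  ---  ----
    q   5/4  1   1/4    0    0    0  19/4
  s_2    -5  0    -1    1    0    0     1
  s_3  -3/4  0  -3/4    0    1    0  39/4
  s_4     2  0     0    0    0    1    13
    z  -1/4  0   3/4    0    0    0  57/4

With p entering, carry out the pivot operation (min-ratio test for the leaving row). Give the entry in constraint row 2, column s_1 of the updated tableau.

0

Ratio test on column p — row 1: (19/4)/(5/4) = 19/5; row 2: entry -5 ≤ 0; row 3: entry -3/4 ≤ 0; row 4: 13/2 = 13/2. Minimum is 19/5 at row 1 (q leaves); pivot element 5/4.
Divide row 1 by 5/4; eliminate column p from the other rows.
Row 2 update in column s_1: -1 − (-5)·(1/5) = 0.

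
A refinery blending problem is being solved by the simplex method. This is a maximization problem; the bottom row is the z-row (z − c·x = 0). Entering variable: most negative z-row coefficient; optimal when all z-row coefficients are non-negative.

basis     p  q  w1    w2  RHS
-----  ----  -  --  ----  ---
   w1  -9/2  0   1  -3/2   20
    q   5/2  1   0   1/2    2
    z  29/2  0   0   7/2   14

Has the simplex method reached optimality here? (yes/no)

yes

Every z-row coefficient is ≥ 0, so the tableau is optimal.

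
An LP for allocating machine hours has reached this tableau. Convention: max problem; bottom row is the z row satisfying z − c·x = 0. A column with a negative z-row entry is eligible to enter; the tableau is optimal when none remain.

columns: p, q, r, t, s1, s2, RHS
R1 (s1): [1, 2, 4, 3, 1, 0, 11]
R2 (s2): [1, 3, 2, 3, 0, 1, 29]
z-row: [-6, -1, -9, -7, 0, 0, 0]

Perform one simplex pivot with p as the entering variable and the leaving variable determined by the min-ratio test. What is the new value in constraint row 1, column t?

Ratio test on column p — row 1: 11/1 = 11; row 2: 29/1 = 29. Minimum is 11 at row 1 (s1 leaves); pivot element 1.
Divide row 1 by 1; eliminate column p from the other rows.
In the new row 1, the t entry is the old entry divided by the pivot: 3/1 = 3.

3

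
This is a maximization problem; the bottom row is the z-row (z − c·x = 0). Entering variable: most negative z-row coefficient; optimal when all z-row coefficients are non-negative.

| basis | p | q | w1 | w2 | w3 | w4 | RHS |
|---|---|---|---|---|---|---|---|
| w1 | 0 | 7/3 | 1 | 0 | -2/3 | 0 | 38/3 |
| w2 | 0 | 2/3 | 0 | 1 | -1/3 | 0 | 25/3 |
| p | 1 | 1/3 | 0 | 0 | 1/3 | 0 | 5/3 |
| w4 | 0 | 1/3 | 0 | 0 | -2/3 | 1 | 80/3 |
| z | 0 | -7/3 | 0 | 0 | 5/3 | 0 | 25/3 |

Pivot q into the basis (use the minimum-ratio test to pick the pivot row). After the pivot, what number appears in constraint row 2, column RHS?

Ratio test on column q — row 1: (38/3)/(7/3) = 38/7; row 2: (25/3)/(2/3) = 25/2; row 3: (5/3)/(1/3) = 5; row 4: (80/3)/(1/3) = 80. Minimum is 5 at row 3 (p leaves); pivot element 1/3.
Divide row 3 by 1/3; eliminate column q from the other rows.
Row 2 update in column RHS: 25/3 − (2/3)·5 = 5.

5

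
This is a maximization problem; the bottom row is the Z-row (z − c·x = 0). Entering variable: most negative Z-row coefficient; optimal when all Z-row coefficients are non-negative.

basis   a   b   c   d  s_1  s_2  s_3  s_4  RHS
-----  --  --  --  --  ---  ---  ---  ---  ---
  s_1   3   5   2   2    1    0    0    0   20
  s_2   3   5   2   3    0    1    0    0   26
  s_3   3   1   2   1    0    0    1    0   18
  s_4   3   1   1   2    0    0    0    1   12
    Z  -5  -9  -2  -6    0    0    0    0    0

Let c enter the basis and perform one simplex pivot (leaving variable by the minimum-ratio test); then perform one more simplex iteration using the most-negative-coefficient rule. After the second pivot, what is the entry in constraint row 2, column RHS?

Ratio test on column c — row 1: 20/2 = 10; row 2: 26/2 = 13; row 3: 18/2 = 9; row 4: 12/1 = 12. Minimum is 9 at row 3 (s_3 leaves); pivot element 2.
Divide row 3 by 2; eliminate column c from the other rows.
Second iteration: most negative Z-row entry is -8 in column b, so b enters.
Ratio test on column b — row 1: 2/4 = 1/2; row 2: 8/4 = 2; row 3: 9/(1/2) = 18; row 4: 3/(1/2) = 6. Minimum is 1/2 at row 1 (s_1 leaves); pivot element 4.
Divide row 1 by 4; eliminate column b from the other rows.
After both pivots, the entry at constraint row 2, column RHS is 6.

6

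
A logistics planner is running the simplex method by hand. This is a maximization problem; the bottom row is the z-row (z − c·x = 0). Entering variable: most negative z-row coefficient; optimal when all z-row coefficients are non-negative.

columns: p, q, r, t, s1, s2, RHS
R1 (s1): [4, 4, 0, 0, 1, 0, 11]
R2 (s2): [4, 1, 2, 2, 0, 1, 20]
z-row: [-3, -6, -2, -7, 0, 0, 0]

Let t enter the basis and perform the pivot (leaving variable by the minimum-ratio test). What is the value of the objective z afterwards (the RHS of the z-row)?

70

Ratio test on column t — row 1: entry 0 ≤ 0; row 2: 20/2 = 10. Minimum is 10 at row 2 (s2 leaves); pivot element 2.
Pivot on row 2; the z-row RHS becomes 0 − (-7)·10 = 70.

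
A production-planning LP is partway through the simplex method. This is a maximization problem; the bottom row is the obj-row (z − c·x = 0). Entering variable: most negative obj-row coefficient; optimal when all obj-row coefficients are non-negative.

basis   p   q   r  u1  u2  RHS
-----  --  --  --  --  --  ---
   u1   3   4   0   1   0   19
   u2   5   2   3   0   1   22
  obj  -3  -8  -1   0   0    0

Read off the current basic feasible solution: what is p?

p is not in the basis, so in the current basic feasible solution p = 0.

0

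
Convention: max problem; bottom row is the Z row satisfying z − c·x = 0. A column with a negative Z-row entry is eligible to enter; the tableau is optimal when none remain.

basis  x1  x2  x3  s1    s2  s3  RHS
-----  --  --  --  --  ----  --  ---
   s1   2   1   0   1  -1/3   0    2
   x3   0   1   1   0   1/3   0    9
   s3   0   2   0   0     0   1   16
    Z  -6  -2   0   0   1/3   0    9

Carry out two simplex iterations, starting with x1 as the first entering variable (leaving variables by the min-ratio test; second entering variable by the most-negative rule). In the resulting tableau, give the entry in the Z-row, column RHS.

Ratio test on column x1 — row 1: 2/2 = 1; row 2: entry 0 ≤ 0; row 3: entry 0 ≤ 0. Minimum is 1 at row 1 (s1 leaves); pivot element 2.
Divide row 1 by 2; eliminate column x1 from the other rows.
Second iteration: most negative Z-row entry is -2/3 in column s2, so s2 enters.
Ratio test on column s2 — row 1: entry -1/6 ≤ 0; row 2: 9/(1/3) = 27; row 3: entry 0 ≤ 0. Minimum is 27 at row 2 (x3 leaves); pivot element 1/3.
Divide row 2 by 1/3; eliminate column s2 from the other rows.
After both pivots, the entry at the Z-row, column RHS is 33.

33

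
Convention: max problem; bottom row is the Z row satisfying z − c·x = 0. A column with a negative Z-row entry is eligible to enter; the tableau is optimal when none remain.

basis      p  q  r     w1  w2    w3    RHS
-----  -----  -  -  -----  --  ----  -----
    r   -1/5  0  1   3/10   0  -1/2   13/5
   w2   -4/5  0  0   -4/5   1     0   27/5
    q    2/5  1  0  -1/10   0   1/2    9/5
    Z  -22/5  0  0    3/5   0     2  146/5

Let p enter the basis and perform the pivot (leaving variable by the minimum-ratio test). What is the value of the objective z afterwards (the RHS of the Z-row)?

49

Ratio test on column p — row 1: entry -1/5 ≤ 0; row 2: entry -4/5 ≤ 0; row 3: (9/5)/(2/5) = 9/2. Minimum is 9/2 at row 3 (q leaves); pivot element 2/5.
Pivot on row 3; the Z-row RHS becomes 146/5 − (-22/5)·(9/2) = 49.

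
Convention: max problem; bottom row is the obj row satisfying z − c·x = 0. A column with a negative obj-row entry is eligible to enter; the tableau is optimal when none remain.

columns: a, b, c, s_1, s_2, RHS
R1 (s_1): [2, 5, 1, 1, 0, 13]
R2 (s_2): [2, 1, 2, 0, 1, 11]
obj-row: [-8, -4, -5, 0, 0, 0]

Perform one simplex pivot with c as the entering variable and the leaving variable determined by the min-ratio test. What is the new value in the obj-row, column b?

Ratio test on column c — row 1: 13/1 = 13; row 2: 11/2 = 11/2. Minimum is 11/2 at row 2 (s_2 leaves); pivot element 2.
Divide row 2 by 2; eliminate column c from the other rows.
obj-row update in column b: -4 − (-5)·(1/2) = -3/2.

-3/2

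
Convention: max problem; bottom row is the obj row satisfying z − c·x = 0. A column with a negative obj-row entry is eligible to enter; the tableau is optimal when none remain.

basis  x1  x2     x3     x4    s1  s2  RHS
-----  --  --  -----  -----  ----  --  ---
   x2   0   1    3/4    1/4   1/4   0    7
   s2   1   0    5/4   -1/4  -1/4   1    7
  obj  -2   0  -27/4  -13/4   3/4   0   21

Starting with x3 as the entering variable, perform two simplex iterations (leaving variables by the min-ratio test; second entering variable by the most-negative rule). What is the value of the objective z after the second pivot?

91

Ratio test on column x3 — row 1: 7/(3/4) = 28/3; row 2: 7/(5/4) = 28/5. Minimum is 28/5 at row 2 (s2 leaves); pivot element 5/4.
Pivot on row 2; the obj-row RHS becomes 21 − (-27/4)·(28/5) = 294/5.
Next entering variable (most negative obj-row entry -23/5): x4.
Ratio test on column x4 — row 1: (14/5)/(2/5) = 7; row 2: entry -1/5 ≤ 0. Minimum is 7 at row 1 (x2 leaves); pivot element 2/5.
After the second pivot the obj-row RHS is 294/5 − (-23/5)·7 = 91.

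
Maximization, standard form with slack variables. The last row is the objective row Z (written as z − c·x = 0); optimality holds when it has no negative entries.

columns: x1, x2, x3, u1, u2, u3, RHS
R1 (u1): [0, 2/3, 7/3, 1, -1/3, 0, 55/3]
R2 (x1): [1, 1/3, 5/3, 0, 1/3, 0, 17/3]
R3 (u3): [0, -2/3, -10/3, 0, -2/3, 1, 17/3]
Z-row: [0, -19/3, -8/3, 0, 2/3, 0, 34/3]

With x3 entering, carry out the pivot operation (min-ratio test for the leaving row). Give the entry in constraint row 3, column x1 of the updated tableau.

2

Ratio test on column x3 — row 1: (55/3)/(7/3) = 55/7; row 2: (17/3)/(5/3) = 17/5; row 3: entry -10/3 ≤ 0. Minimum is 17/5 at row 2 (x1 leaves); pivot element 5/3.
Divide row 2 by 5/3; eliminate column x3 from the other rows.
Row 3 update in column x1: 0 − (-10/3)·(3/5) = 2.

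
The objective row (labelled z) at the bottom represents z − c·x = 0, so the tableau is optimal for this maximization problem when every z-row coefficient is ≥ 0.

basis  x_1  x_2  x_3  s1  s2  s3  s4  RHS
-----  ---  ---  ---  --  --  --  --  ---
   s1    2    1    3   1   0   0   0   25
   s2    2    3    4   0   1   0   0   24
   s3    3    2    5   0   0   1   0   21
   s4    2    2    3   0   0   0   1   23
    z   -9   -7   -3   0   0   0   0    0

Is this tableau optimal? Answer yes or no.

The z-row has a negative entry -9 in column x_1, so it is not optimal.

no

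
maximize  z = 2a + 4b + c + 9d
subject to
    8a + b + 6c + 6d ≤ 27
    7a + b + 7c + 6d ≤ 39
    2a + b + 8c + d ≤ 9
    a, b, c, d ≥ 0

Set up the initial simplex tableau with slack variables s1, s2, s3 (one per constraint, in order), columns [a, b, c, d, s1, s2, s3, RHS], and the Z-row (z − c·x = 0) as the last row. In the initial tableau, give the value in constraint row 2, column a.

7

Constraint 2 has coefficient 7 on a.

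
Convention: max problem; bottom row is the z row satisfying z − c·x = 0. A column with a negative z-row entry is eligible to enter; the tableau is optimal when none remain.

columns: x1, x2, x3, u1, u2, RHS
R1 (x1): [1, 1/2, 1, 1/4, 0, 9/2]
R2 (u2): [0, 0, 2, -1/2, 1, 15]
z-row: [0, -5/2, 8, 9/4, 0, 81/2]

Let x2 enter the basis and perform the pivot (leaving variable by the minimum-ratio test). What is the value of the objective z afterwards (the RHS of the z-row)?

63

Ratio test on column x2 — row 1: (9/2)/(1/2) = 9; row 2: entry 0 ≤ 0. Minimum is 9 at row 1 (x1 leaves); pivot element 1/2.
Pivot on row 1; the z-row RHS becomes 81/2 − (-5/2)·9 = 63.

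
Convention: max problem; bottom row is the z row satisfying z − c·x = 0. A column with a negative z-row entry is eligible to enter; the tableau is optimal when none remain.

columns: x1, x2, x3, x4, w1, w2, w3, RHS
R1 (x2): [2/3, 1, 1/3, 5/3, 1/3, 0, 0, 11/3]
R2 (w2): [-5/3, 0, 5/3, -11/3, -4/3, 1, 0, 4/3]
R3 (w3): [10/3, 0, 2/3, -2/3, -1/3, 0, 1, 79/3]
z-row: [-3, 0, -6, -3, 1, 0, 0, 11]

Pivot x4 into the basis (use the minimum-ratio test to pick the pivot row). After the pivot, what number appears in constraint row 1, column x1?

Ratio test on column x4 — row 1: (11/3)/(5/3) = 11/5; row 2: entry -11/3 ≤ 0; row 3: entry -2/3 ≤ 0. Minimum is 11/5 at row 1 (x2 leaves); pivot element 5/3.
Divide row 1 by 5/3; eliminate column x4 from the other rows.
In the new row 1, the x1 entry is the old entry divided by the pivot: (2/3)/(5/3) = 2/5.

2/5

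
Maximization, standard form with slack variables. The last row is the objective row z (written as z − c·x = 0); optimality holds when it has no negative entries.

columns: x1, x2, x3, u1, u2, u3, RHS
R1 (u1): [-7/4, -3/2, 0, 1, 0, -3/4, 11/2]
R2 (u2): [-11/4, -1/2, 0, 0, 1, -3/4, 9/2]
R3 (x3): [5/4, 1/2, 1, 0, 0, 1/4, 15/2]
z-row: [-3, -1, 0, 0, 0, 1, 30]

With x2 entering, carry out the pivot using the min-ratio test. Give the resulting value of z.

Ratio test on column x2 — row 1: entry -3/2 ≤ 0; row 2: entry -1/2 ≤ 0; row 3: (15/2)/(1/2) = 15. Minimum is 15 at row 3 (x3 leaves); pivot element 1/2.
Pivot on row 3; the z-row RHS becomes 30 − (-1)·15 = 45.

45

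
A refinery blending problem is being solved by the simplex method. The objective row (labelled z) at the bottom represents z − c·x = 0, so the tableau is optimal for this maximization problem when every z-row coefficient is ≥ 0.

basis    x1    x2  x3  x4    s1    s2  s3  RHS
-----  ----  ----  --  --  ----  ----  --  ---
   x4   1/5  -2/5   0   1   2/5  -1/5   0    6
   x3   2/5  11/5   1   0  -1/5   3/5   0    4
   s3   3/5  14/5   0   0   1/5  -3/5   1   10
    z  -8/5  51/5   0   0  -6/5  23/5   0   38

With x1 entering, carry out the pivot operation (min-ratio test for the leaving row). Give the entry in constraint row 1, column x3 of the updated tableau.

-1/2

Ratio test on column x1 — row 1: 6/(1/5) = 30; row 2: 4/(2/5) = 10; row 3: 10/(3/5) = 50/3. Minimum is 10 at row 2 (x3 leaves); pivot element 2/5.
Divide row 2 by 2/5; eliminate column x1 from the other rows.
Row 1 update in column x3: 0 − (1/5)·(5/2) = -1/2.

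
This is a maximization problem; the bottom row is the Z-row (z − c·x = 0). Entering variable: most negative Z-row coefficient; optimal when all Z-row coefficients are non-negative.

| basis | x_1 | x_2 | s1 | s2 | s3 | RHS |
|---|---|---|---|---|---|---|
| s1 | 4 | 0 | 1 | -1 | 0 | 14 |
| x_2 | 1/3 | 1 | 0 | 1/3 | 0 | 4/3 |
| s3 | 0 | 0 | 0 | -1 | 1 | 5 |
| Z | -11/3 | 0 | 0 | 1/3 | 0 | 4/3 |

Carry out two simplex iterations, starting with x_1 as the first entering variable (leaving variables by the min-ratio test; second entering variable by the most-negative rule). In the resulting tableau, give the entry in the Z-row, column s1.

4/5

Ratio test on column x_1 — row 1: 14/4 = 7/2; row 2: (4/3)/(1/3) = 4; row 3: entry 0 ≤ 0. Minimum is 7/2 at row 1 (s1 leaves); pivot element 4.
Divide row 1 by 4; eliminate column x_1 from the other rows.
Second iteration: most negative Z-row entry is -7/12 in column s2, so s2 enters.
Ratio test on column s2 — row 1: entry -1/4 ≤ 0; row 2: (1/6)/(5/12) = 2/5; row 3: entry -1 ≤ 0. Minimum is 2/5 at row 2 (x_2 leaves); pivot element 5/12.
Divide row 2 by 5/12; eliminate column s2 from the other rows.
After both pivots, the entry at the Z-row, column s1 is 4/5.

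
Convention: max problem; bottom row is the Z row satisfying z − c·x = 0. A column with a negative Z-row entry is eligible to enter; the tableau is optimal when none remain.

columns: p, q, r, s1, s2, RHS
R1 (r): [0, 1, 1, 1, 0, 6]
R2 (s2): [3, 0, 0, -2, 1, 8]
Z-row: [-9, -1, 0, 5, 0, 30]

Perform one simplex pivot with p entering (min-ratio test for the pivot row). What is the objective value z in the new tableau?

Ratio test on column p — row 1: entry 0 ≤ 0; row 2: 8/3 = 8/3. Minimum is 8/3 at row 2 (s2 leaves); pivot element 3.
Pivot on row 2; the Z-row RHS becomes 30 − (-9)·(8/3) = 54.

54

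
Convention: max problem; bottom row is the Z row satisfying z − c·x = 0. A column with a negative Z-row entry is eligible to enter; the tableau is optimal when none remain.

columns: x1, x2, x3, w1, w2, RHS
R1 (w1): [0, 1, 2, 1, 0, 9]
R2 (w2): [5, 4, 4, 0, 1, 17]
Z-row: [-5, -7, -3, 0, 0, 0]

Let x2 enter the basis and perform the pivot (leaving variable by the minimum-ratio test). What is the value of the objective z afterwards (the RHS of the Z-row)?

Ratio test on column x2 — row 1: 9/1 = 9; row 2: 17/4 = 17/4. Minimum is 17/4 at row 2 (w2 leaves); pivot element 4.
Pivot on row 2; the Z-row RHS becomes 0 − (-7)·(17/4) = 119/4.

119/4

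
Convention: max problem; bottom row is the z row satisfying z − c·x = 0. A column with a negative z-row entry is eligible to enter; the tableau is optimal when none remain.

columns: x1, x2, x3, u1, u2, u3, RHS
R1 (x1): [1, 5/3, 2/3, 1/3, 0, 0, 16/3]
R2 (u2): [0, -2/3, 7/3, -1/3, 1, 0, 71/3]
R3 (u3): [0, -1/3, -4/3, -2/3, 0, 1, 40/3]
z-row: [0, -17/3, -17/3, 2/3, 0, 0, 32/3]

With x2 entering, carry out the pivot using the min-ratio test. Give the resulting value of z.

144/5

Ratio test on column x2 — row 1: (16/3)/(5/3) = 16/5; row 2: entry -2/3 ≤ 0; row 3: entry -1/3 ≤ 0. Minimum is 16/5 at row 1 (x1 leaves); pivot element 5/3.
Pivot on row 1; the z-row RHS becomes 32/3 − (-17/3)·(16/5) = 144/5.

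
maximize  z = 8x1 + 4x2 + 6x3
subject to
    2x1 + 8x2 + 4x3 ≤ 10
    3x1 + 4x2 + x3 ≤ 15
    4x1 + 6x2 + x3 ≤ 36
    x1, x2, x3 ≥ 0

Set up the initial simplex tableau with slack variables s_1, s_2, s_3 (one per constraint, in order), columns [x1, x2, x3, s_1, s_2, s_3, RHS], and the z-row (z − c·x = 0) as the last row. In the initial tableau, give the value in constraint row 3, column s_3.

Slack s_3 belongs to constraint 3; its column is the unit vector e_3, so the entry in row 3 is 1.

1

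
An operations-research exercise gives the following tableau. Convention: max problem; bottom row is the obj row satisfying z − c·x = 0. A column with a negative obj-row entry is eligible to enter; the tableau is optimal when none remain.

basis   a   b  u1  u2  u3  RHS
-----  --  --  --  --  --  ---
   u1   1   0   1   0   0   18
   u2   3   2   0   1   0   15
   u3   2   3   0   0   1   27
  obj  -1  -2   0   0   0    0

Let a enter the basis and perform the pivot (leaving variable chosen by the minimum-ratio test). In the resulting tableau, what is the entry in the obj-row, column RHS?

Ratio test on column a — row 1: 18/1 = 18; row 2: 15/3 = 5; row 3: 27/2 = 27/2. Minimum is 5 at row 2 (u2 leaves); pivot element 3.
Divide row 2 by 3; eliminate column a from the other rows.
obj-row update in column RHS: 0 − (-1)·5 = 5.

5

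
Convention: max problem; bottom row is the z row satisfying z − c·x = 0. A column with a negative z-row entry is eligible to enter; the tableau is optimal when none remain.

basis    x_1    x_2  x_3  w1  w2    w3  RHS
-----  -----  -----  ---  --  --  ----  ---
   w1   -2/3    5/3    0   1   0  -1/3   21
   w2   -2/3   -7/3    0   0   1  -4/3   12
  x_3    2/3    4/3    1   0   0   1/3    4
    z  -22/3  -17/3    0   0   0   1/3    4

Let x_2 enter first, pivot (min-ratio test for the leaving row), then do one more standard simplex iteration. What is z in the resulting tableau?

48

Ratio test on column x_2 — row 1: 21/(5/3) = 63/5; row 2: entry -7/3 ≤ 0; row 3: 4/(4/3) = 3. Minimum is 3 at row 3 (x_3 leaves); pivot element 4/3.
Pivot on row 3; the z-row RHS becomes 4 − (-17/3)·3 = 21.
Next entering variable (most negative z-row entry -9/2): x_1.
Ratio test on column x_1 — row 1: entry -3/2 ≤ 0; row 2: 19/(1/2) = 38; row 3: 3/(1/2) = 6. Minimum is 6 at row 3 (x_2 leaves); pivot element 1/2.
After the second pivot the z-row RHS is 21 − (-9/2)·6 = 48.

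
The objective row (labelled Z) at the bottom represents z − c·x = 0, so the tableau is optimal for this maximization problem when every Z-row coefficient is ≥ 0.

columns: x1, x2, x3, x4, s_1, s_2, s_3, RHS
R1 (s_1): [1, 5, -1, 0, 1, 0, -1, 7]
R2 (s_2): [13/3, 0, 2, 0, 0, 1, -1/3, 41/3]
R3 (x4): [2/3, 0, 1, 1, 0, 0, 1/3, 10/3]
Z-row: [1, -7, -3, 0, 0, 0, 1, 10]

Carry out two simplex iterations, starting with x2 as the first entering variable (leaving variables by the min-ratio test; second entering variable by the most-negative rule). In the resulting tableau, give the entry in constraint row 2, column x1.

3

Ratio test on column x2 — row 1: 7/5 = 7/5; row 2: entry 0 ≤ 0; row 3: entry 0 ≤ 0. Minimum is 7/5 at row 1 (s_1 leaves); pivot element 5.
Divide row 1 by 5; eliminate column x2 from the other rows.
Second iteration: most negative Z-row entry is -22/5 in column x3, so x3 enters.
Ratio test on column x3 — row 1: entry -1/5 ≤ 0; row 2: (41/3)/2 = 41/6; row 3: (10/3)/1 = 10/3. Minimum is 10/3 at row 3 (x4 leaves); pivot element 1.
Divide row 3 by 1; eliminate column x3 from the other rows.
After both pivots, the entry at constraint row 2, column x1 is 3.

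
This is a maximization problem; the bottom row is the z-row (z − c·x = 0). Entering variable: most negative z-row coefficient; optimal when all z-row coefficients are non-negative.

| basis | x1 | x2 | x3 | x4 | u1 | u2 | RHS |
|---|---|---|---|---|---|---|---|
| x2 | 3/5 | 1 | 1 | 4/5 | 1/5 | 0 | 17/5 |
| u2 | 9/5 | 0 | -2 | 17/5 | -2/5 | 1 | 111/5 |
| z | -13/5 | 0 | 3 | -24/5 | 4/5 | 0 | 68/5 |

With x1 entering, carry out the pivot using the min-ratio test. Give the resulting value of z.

Ratio test on column x1 — row 1: (17/5)/(3/5) = 17/3; row 2: (111/5)/(9/5) = 37/3. Minimum is 17/3 at row 1 (x2 leaves); pivot element 3/5.
Pivot on row 1; the z-row RHS becomes 68/5 − (-13/5)·(17/3) = 85/3.

85/3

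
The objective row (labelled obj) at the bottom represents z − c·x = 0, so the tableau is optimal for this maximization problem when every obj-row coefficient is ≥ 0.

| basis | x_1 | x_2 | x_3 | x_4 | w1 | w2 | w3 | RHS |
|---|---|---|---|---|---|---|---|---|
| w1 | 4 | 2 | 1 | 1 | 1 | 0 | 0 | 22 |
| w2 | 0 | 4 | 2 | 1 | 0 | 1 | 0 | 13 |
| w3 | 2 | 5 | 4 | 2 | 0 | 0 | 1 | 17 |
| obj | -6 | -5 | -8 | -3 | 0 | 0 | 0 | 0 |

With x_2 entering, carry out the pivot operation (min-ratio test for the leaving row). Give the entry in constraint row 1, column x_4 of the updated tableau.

1/2

Ratio test on column x_2 — row 1: 22/2 = 11; row 2: 13/4 = 13/4; row 3: 17/5 = 17/5. Minimum is 13/4 at row 2 (w2 leaves); pivot element 4.
Divide row 2 by 4; eliminate column x_2 from the other rows.
Row 1 update in column x_4: 1 − 2·(1/4) = 1/2.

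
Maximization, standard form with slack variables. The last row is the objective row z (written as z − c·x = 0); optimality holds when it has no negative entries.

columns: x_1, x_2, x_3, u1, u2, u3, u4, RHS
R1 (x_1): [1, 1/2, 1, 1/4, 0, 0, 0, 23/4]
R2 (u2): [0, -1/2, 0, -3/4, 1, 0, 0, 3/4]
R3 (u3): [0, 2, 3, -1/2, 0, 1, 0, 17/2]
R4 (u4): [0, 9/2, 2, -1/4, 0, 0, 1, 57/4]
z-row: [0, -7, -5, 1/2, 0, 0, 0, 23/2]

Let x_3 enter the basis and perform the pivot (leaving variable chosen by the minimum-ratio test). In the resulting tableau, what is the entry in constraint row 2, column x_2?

-1/2

Ratio test on column x_3 — row 1: (23/4)/1 = 23/4; row 2: entry 0 ≤ 0; row 3: (17/2)/3 = 17/6; row 4: (57/4)/2 = 57/8. Minimum is 17/6 at row 3 (u3 leaves); pivot element 3.
Divide row 3 by 3; eliminate column x_3 from the other rows.
Row 2 update in column x_2: -1/2 − 0·(2/3) = -1/2.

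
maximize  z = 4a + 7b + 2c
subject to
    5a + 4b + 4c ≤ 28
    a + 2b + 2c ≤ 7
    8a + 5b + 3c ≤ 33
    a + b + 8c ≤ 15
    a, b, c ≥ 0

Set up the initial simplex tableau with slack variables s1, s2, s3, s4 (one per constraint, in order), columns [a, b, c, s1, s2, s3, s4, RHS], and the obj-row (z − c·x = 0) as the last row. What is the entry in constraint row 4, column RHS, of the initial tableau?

The RHS of constraint 4 is b_4 = 15.

15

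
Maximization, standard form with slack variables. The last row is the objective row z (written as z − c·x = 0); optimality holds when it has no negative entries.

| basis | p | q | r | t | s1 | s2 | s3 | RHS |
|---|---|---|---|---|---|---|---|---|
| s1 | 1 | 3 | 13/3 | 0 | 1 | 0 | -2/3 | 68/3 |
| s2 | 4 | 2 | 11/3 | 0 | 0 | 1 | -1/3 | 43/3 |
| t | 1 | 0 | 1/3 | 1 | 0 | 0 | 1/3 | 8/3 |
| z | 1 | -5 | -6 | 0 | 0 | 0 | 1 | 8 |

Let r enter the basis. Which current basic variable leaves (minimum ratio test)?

Column r entries and ratios — s1: (68/3)/(13/3) = 68/13; s2: (43/3)/(11/3) = 43/11; t: (8/3)/(1/3) = 8.
Smallest ratio is 43/11 in the row of s2, so s2 leaves.

s2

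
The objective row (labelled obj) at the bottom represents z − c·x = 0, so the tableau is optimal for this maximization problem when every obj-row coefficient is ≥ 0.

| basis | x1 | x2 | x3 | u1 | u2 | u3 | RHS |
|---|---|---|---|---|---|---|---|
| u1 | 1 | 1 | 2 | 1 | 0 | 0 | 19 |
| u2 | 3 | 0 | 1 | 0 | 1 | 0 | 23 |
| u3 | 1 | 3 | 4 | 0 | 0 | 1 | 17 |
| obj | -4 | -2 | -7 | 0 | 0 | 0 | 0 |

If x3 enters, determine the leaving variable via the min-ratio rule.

u3

Column x3 entries and ratios — u1: 19/2 = 19/2; u2: 23/1 = 23; u3: 17/4 = 17/4.
Smallest ratio is 17/4 in the row of u3, so u3 leaves.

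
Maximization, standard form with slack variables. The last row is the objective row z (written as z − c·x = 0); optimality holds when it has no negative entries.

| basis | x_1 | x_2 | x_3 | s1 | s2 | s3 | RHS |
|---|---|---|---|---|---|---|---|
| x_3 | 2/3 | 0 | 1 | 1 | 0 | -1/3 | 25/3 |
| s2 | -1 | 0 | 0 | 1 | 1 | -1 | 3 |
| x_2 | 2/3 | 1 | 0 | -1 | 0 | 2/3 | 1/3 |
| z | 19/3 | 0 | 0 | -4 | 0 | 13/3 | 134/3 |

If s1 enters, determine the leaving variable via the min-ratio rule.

s2

Column s1 entries and ratios — x_3: (25/3)/1 = 25/3; s2: 3/1 = 3; x_2: -1 ≤ 0, skip.
Smallest ratio is 3 in the row of s2, so s2 leaves.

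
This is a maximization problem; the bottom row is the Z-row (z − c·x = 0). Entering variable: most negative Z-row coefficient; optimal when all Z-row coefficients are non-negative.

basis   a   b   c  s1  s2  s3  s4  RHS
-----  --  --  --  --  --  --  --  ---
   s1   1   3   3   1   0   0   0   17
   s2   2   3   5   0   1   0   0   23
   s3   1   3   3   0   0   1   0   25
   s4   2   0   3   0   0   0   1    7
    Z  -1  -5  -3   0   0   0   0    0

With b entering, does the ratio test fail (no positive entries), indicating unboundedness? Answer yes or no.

no

Column b has positive entries in row(s) 1, 2, 3, so the ratio test bounds it — not unbounded.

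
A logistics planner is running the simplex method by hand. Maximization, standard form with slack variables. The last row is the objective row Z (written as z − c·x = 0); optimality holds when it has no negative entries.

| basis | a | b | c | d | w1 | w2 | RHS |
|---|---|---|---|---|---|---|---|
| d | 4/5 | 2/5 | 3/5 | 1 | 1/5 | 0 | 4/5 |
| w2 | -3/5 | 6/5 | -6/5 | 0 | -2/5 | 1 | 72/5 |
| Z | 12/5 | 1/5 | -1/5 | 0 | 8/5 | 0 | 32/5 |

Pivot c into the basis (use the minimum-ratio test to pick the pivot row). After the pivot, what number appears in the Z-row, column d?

1/3

Ratio test on column c — row 1: (4/5)/(3/5) = 4/3; row 2: entry -6/5 ≤ 0. Minimum is 4/3 at row 1 (d leaves); pivot element 3/5.
Divide row 1 by 3/5; eliminate column c from the other rows.
Z-row update in column d: 0 − (-1/5)·(5/3) = 1/3.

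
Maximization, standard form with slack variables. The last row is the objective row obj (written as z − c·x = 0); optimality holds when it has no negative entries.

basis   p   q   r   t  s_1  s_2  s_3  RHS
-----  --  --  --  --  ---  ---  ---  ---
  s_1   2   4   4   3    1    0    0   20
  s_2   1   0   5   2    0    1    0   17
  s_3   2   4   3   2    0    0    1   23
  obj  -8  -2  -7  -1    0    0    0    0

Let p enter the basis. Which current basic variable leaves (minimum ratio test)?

Column p entries and ratios — s_1: 20/2 = 10; s_2: 17/1 = 17; s_3: 23/2 = 23/2.
Smallest ratio is 10 in the row of s_1, so s_1 leaves.

s_1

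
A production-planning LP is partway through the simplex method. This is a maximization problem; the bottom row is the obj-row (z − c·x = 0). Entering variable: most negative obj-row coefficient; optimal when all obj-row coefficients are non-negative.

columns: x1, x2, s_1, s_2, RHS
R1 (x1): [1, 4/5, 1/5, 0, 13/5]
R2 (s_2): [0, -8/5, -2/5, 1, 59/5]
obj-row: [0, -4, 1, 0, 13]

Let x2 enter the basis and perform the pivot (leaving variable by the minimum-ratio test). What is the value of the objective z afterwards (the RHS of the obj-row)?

Ratio test on column x2 — row 1: (13/5)/(4/5) = 13/4; row 2: entry -8/5 ≤ 0. Minimum is 13/4 at row 1 (x1 leaves); pivot element 4/5.
Pivot on row 1; the obj-row RHS becomes 13 − (-4)·(13/4) = 26.

26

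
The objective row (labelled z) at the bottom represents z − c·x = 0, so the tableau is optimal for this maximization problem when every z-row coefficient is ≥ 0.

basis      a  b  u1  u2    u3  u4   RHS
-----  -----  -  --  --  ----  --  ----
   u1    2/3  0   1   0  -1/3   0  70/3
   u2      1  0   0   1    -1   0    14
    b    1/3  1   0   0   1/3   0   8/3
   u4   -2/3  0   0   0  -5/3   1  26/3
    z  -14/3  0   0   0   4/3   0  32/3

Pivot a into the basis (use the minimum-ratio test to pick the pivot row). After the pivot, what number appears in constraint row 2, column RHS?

Ratio test on column a — row 1: (70/3)/(2/3) = 35; row 2: 14/1 = 14; row 3: (8/3)/(1/3) = 8; row 4: entry -2/3 ≤ 0. Minimum is 8 at row 3 (b leaves); pivot element 1/3.
Divide row 3 by 1/3; eliminate column a from the other rows.
Row 2 update in column RHS: 14 − 1·8 = 6.

6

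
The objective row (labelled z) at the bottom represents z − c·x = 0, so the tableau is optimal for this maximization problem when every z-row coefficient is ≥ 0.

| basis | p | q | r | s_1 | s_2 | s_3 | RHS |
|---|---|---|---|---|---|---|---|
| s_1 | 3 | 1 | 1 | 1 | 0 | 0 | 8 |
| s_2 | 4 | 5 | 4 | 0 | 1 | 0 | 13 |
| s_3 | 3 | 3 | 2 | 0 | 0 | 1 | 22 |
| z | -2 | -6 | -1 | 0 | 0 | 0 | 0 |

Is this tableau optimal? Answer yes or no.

The z-row has a negative entry -6 in column q, so it is not optimal.

no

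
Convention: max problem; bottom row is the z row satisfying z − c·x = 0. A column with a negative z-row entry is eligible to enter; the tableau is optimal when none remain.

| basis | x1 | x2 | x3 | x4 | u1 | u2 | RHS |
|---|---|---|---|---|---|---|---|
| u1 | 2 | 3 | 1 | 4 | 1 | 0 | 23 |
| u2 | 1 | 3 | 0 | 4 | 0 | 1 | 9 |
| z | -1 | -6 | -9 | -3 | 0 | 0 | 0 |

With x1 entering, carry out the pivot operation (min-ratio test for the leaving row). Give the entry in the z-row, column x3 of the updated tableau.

-9

Ratio test on column x1 — row 1: 23/2 = 23/2; row 2: 9/1 = 9. Minimum is 9 at row 2 (u2 leaves); pivot element 1.
Divide row 2 by 1; eliminate column x1 from the other rows.
z-row update in column x3: -9 − (-1)·0 = -9.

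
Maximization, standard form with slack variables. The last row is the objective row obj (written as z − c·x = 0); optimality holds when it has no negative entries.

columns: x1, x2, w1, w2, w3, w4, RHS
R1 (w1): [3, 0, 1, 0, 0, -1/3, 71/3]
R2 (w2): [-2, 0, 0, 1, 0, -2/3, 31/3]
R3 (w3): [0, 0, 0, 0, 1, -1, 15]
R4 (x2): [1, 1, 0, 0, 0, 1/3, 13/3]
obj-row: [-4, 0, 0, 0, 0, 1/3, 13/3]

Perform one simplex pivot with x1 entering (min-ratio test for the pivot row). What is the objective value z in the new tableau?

65/3

Ratio test on column x1 — row 1: (71/3)/3 = 71/9; row 2: entry -2 ≤ 0; row 3: entry 0 ≤ 0; row 4: (13/3)/1 = 13/3. Minimum is 13/3 at row 4 (x2 leaves); pivot element 1.
Pivot on row 4; the obj-row RHS becomes 13/3 − (-4)·(13/3) = 65/3.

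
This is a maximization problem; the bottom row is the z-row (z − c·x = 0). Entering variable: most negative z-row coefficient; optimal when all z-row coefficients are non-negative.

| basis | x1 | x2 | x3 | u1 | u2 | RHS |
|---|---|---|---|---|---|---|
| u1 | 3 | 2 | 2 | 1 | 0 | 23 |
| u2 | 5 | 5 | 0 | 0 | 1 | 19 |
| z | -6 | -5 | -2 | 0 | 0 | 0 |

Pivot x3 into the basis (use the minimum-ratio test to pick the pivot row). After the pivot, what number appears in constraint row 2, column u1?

Ratio test on column x3 — row 1: 23/2 = 23/2; row 2: entry 0 ≤ 0. Minimum is 23/2 at row 1 (u1 leaves); pivot element 2.
Divide row 1 by 2; eliminate column x3 from the other rows.
Row 2 update in column u1: 0 − 0·(1/2) = 0.

0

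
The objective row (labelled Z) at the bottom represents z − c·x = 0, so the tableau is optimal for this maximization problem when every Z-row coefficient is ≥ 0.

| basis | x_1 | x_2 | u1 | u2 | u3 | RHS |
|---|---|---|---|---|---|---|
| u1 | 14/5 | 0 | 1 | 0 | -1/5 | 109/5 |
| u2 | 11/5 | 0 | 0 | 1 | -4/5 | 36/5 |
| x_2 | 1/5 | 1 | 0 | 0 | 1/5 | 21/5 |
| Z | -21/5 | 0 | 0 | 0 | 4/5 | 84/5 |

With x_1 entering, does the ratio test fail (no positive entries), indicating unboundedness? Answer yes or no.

Column x_1 has positive entries in row(s) 1, 2, 3, so the ratio test bounds it — not unbounded.

no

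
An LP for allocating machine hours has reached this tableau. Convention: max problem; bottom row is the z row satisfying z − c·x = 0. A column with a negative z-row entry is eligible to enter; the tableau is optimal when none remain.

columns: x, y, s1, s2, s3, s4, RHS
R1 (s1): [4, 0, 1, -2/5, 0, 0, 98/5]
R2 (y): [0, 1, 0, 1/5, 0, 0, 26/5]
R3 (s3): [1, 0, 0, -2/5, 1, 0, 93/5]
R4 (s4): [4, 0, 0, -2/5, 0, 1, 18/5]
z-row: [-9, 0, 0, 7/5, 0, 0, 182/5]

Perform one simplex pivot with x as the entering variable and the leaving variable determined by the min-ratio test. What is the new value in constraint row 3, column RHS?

177/10

Ratio test on column x — row 1: (98/5)/4 = 49/10; row 2: entry 0 ≤ 0; row 3: (93/5)/1 = 93/5; row 4: (18/5)/4 = 9/10. Minimum is 9/10 at row 4 (s4 leaves); pivot element 4.
Divide row 4 by 4; eliminate column x from the other rows.
Row 3 update in column RHS: 93/5 − 1·(9/10) = 177/10.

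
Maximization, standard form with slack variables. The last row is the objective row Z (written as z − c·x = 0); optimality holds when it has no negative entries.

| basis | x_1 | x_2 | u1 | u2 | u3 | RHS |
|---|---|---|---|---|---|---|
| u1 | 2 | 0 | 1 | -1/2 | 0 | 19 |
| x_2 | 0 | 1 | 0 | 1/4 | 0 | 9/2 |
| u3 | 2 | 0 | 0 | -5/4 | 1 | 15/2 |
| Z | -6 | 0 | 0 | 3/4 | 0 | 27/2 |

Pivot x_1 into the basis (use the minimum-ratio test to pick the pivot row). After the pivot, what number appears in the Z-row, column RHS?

36

Ratio test on column x_1 — row 1: 19/2 = 19/2; row 2: entry 0 ≤ 0; row 3: (15/2)/2 = 15/4. Minimum is 15/4 at row 3 (u3 leaves); pivot element 2.
Divide row 3 by 2; eliminate column x_1 from the other rows.
Z-row update in column RHS: 27/2 − (-6)·(15/4) = 36.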